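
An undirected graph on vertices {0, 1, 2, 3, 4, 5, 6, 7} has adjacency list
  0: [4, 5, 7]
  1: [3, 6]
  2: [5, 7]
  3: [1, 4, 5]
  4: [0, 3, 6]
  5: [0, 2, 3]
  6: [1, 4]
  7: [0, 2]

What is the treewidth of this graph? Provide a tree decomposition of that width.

Every bag has size at most 3, so the width is 3 − 1 = 2 and tw(G) ≤ 2. The edges 2–7–0–5–2 form a cycle, so G is not a tree and its treewidth is at least 2. The upper and lower bounds meet at 2, so that is the treewidth.

Treewidth 2.
Bags: B1 = {2, 5, 7}  B2 = {0, 5, 7}  B3 = {0, 3, 5}  B4 = {0, 3, 4}  B5 = {1, 3, 4}  B6 = {1, 4, 6}
Tree: B1–B2, B2–B3, B3–B4, B4–B5, B5–B6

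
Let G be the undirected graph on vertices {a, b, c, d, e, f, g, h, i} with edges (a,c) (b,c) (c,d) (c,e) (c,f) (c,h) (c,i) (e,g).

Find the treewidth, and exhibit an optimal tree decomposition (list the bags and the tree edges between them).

Treewidth 1.
Bags: B1 = {c, d}  B2 = {c, i}  B3 = {b, c}  B4 = {c, e}  B5 = {a, c}  B6 = {e, g}  B7 = {c, h}  B8 = {c, f}
Tree: B1–B2, B2–B3, B1–B4, B3–B5, B4–B6, B2–B7, B5–B8

The largest bag has 2 vertices, giving width 1; this decomposition certifies tw(G) ≤ 1. Since G has at least one edge (e.g. d–c), it is not an edgeless graph, so tw(G) ≥ 1. Combining the bounds, tw(G) = 1.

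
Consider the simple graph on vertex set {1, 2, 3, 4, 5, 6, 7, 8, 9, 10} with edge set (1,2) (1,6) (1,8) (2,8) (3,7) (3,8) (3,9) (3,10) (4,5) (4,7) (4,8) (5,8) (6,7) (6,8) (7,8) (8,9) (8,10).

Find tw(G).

2

A width-2 tree decomposition is:
Bags: B1 = {3, 7, 8}  B2 = {3, 8, 10}  B3 = {6, 7, 8}  B4 = {1, 6, 8}  B5 = {4, 7, 8}  B6 = {3, 8, 9}  B7 = {4, 5, 8}  B8 = {1, 2, 8}
Tree: B1–B2, B1–B3, B3–B4, B1–B5, B2–B6, B5–B7, B4–B8
Every bag has size at most 3, so the width is 3 − 1 = 2 and tw(G) ≤ 2. For the lower bound, the 3 vertices {1, 2, 8} are pairwise adjacent, and any tree decomposition puts a clique entirely inside one bag — forcing width ≥ 2. Hence tw(G) = 2 exactly.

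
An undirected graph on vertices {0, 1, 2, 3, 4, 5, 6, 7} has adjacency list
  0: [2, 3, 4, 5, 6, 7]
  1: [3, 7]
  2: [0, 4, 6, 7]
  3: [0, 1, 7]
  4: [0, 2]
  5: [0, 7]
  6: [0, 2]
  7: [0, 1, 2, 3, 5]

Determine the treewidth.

A width-2 tree decomposition is:
Bags: B1 = {0, 3, 7}  B2 = {0, 2, 7}  B3 = {0, 2, 4}  B4 = {1, 3, 7}  B5 = {0, 5, 7}  B6 = {0, 2, 6}
Tree: B1–B2, B2–B3, B1–B4, B1–B5, B3–B6
The largest bag has 3 vertices, giving width 2; this decomposition certifies tw(G) ≤ 2. Conversely, {0, 2, 4} is a clique of size 3, and the vertices of any clique must share a bag in every tree decomposition; so some bag has ≥ 3 vertices and tw(G) ≥ 2. The upper and lower bounds meet at 2, so that is the treewidth.

2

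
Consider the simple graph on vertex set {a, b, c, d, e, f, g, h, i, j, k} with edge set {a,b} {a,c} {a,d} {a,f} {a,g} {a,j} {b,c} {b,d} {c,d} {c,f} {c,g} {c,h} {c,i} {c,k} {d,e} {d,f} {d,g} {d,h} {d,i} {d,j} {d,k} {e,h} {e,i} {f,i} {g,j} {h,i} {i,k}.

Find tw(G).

A width-3 tree decomposition is:
Bags: B1 = {c, d, f, i}  B2 = {c, d, i, k}  B3 = {a, c, d, f}  B4 = {a, c, d, g}  B5 = {a, d, g, j}  B6 = {a, b, c, d}  B7 = {c, d, h, i}  B8 = {d, e, h, i}
Tree: B1–B2, B1–B3, B3–B4, B4–B5, B4–B6, B2–B7, B7–B8
The largest bag has 4 vertices, giving width 3; this decomposition certifies tw(G) ≤ 3. On the other hand G contains the 4-clique {a, d, g, j}. A clique must lie in a single bag of any decomposition, so no decomposition can have width below 3. Hence tw(G) = 3 exactly.

3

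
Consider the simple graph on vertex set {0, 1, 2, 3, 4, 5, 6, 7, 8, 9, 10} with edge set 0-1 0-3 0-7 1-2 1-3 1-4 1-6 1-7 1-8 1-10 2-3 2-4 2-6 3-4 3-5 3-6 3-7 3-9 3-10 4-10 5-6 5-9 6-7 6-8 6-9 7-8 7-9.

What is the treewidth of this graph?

A width-3 tree decomposition is:
Bags: B1 = {1, 6, 7, 8}  B2 = {1, 3, 6, 7}  B3 = {3, 6, 7, 9}  B4 = {0, 1, 3, 7}  B5 = {1, 2, 3, 6}  B6 = {1, 2, 3, 4}  B7 = {1, 3, 4, 10}  B8 = {3, 5, 6, 9}
Tree: B1–B2, B2–B3, B2–B4, B2–B5, B5–B6, B6–B7, B3–B8
The largest bag has 4 vertices, giving width 3; this decomposition certifies tw(G) ≤ 3. Conversely, {1, 6, 7, 8} is a clique of size 4, and the vertices of any clique must share a bag in every tree decomposition; so some bag has ≥ 4 vertices and tw(G) ≥ 3. Combining the bounds, tw(G) = 3.

3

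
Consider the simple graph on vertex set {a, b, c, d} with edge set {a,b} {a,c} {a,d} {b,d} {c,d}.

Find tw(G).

2

A width-2 tree decomposition is:
Bags: B1 = {a, c, d}  B2 = {a, b, d}
Tree: B1–B2
Each bag holds 3 vertices, so the decomposition has width 2, which upper-bounds the treewidth. On the other hand G contains the 3-clique {a, c, d}. A clique must lie in a single bag of any decomposition, so no decomposition can have width below 2. Hence tw(G) = 2 exactly.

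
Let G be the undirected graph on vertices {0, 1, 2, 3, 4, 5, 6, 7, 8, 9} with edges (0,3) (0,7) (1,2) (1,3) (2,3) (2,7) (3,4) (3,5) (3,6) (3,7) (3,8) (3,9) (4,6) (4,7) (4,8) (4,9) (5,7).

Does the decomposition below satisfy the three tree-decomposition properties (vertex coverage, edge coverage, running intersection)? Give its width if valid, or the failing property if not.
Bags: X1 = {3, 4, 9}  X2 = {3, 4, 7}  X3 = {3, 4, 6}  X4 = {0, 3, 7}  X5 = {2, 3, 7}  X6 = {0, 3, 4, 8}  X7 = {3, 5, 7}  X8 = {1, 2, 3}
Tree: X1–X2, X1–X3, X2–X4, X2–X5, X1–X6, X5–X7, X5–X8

A tree decomposition must satisfy three properties: every vertex lies in some bag; for every edge, both endpoints lie together in some bag; and for every vertex, the bags containing it form a connected subtree. Here bags containing vertex 0 are not connected in the tree, so the decomposition is invalid.

No — bags containing vertex 0 are not connected in the tree.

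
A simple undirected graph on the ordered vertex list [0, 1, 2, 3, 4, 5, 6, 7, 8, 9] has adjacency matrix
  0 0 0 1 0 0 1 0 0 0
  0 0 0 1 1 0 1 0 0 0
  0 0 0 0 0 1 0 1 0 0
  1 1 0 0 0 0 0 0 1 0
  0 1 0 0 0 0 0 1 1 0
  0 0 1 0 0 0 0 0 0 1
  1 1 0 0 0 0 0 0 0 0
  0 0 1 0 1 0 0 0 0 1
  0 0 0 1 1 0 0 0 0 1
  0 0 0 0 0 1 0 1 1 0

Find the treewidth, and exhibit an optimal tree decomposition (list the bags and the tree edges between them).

Treewidth 2.
One optimal decomposition is:
Bags: B1 = {0, 1, 6}  B2 = {0, 1, 3}  B3 = {1, 3, 4}  B4 = {3, 4, 8}  B5 = {4, 7, 8}  B6 = {7, 8, 9}  B7 = {2, 7, 9}  B8 = {2, 5, 9}
Tree: B1–B2, B2–B3, B3–B4, B4–B5, B5–B6, B6–B7, B7–B8

Every bag has size at most 3, so the width is 3 − 1 = 2 and tw(G) ≤ 2. Since 6–0–3–1–6 is a cycle in G, G is not acyclic. Forests are exactly the graphs of treewidth ≤ 1, so tw(G) ≥ 2. The upper and lower bounds meet at 2, so that is the treewidth.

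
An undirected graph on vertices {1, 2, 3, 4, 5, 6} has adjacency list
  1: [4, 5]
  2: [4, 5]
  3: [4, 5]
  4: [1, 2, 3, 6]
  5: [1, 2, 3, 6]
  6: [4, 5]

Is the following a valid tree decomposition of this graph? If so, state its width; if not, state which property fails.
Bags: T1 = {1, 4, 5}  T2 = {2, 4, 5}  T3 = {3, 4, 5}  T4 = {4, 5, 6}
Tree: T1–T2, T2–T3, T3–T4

Yes; width 2.

Vertex coverage: the bags together contain {1, 2, 3, 4, 5, 6}, the full vertex set. Edge coverage: each edge of G has both endpoints in at least one bag. Running intersection: for every vertex, the bags containing it form a connected subtree. All three properties hold, so this is a valid tree decomposition of width max|bag| − 1 = 2, and hence tw(G) ≤ 2.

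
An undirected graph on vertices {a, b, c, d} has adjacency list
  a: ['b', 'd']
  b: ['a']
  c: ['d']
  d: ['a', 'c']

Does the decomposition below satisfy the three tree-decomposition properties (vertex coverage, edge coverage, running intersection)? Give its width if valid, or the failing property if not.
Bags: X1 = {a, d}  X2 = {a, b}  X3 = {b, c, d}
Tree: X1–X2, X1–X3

A tree decomposition must satisfy three properties: every vertex lies in some bag; for every edge, both endpoints lie together in some bag; and for every vertex, the bags containing it form a connected subtree. Here bags containing vertex b are not connected in the tree, so the decomposition is invalid.

No — bags containing vertex b are not connected in the tree.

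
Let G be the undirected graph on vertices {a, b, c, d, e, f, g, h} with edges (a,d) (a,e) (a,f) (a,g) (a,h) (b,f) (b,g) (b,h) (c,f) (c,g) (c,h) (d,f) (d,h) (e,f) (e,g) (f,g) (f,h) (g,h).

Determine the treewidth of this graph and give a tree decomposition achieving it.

Every bag has size at most 4, so the width is 4 − 1 = 3 and tw(G) ≤ 3. Conversely, {a, d, f, h} is a clique of size 4, and the vertices of any clique must share a bag in every tree decomposition; so some bag has ≥ 4 vertices and tw(G) ≥ 3. The upper and lower bounds meet at 3, so that is the treewidth.

Treewidth 3.
One such decomposition:
Bags: B1 = {a, e, f, g}  B2 = {a, f, g, h}  B3 = {b, f, g, h}  B4 = {a, d, f, h}  B5 = {c, f, g, h}
Tree: B1–B2, B2–B3, B2–B4, B3–B5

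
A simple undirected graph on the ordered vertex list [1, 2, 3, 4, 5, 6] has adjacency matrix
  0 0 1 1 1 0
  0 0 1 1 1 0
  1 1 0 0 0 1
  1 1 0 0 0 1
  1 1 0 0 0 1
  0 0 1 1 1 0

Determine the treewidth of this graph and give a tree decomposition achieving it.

Treewidth 3.
One such decomposition:
Bags: B1 = {1, 2, 3, 6}  B2 = {1, 2, 5, 6}  B3 = {1, 2, 4, 6}
Tree: B1–B2, B2–B3

Every bag has size at most 4, so the width is 4 − 1 = 3 and tw(G) ≤ 3. For the lower bound: the 4 vertex sets {1,3}, {2,5}, {6}, {4} are disjoint, each induces a connected subgraph, and every pair is joined by at least one edge of G. Contracting each set to a single vertex therefore yields K_{4} as a minor, and since treewidth is minor-monotone, tw(G) ≥ tw(K_{4}) = 3. Therefore the treewidth is 3.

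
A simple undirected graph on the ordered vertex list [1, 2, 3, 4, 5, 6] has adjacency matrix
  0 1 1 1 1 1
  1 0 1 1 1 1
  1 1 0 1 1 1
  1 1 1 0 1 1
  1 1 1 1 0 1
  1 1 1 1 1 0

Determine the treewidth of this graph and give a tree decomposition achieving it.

With just one bag of size 6, the width is 6 − 1 = 5, so tw(G) ≤ 5. For the lower bound, the 6 vertices {1, 2, 3, 4, 5, 6} are pairwise adjacent, and any tree decomposition puts a clique entirely inside one bag — forcing width ≥ 5. The upper and lower bounds meet at 5, so that is the treewidth.

Treewidth 5.
One optimal decomposition is:
Bags: B1 = {1, 2, 3, 4, 5, 6}
Tree: (single bag)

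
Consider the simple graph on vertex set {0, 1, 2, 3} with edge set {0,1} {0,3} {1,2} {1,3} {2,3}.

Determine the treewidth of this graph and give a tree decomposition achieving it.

Each bag holds 3 vertices, so the decomposition has width 2, which upper-bounds the treewidth. Conversely, {0, 1, 3} is a clique of size 3, and the vertices of any clique must share a bag in every tree decomposition; so some bag has ≥ 3 vertices and tw(G) ≥ 2. Combining the bounds, tw(G) = 2.

Treewidth 2.
Bags: B1 = {0, 1, 3}  B2 = {1, 2, 3}
Tree: B1–B2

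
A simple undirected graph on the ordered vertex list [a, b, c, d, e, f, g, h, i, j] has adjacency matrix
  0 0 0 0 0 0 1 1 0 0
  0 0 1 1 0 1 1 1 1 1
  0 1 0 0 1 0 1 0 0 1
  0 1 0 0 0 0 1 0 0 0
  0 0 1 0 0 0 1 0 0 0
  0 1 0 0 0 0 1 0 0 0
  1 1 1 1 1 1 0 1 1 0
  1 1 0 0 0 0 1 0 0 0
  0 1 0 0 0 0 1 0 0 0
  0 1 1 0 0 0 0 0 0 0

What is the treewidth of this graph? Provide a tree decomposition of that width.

Treewidth 2.
Bags: B1 = {b, g, h}  B2 = {b, d, g}  B3 = {a, g, h}  B4 = {b, c, g}  B5 = {b, g, i}  B6 = {c, e, g}  B7 = {b, c, j}  B8 = {b, f, g}
Tree: B1–B2, B1–B3, B1–B4, B1–B5, B4–B6, B4–B7, B5–B8

The largest bag has 3 vertices, giving width 2; this decomposition certifies tw(G) ≤ 2. For the lower bound, the 3 vertices {c, e, g} are pairwise adjacent, and any tree decomposition puts a clique entirely inside one bag — forcing width ≥ 2. Therefore the treewidth is 2.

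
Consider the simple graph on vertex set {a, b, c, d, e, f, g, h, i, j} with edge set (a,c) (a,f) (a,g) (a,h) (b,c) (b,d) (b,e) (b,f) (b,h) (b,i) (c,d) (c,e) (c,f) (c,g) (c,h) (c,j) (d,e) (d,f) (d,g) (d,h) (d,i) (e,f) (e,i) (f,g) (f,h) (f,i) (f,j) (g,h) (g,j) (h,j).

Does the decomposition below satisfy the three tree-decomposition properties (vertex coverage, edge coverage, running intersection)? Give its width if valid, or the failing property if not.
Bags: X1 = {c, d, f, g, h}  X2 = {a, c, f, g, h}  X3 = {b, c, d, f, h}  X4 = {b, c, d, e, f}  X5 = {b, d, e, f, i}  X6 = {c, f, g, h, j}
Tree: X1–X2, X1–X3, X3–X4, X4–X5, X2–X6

Every vertex of G appears in some bag (union = {a, b, c, d, e, f, g, h, i, j}); every edge is covered by a bag; and for each vertex v the set of bags containing v is connected in the bag tree. The decomposition is therefore valid. The largest bag has 5 vertices, so the width is 4.

Yes; width 4.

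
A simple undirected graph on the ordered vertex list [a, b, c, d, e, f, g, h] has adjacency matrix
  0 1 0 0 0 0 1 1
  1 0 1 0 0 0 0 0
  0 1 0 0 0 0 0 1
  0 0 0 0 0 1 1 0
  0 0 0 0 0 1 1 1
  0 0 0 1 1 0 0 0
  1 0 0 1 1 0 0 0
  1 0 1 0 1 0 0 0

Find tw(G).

2

A width-2 tree decomposition is:
Bags: B1 = {d, f, g}  B2 = {e, f, g}  B3 = {a, e, g}  B4 = {a, e, h}  B5 = {a, b, h}  B6 = {b, c, h}
Tree: B1–B2, B2–B3, B3–B4, B4–B5, B5–B6
Each bag holds 3 vertices, so the decomposition has width 2, which upper-bounds the treewidth. Since d–f–e–g–d is a cycle in G, G is not acyclic. Forests are exactly the graphs of treewidth ≤ 1, so tw(G) ≥ 2. The upper and lower bounds meet at 2, so that is the treewidth.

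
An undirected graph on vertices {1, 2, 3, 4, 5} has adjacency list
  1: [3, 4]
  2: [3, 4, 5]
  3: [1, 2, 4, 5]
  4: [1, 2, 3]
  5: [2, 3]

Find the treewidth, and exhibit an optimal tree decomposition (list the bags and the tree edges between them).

Treewidth 2.
One optimal decomposition is:
Bags: B1 = {2, 3, 4}  B2 = {1, 3, 4}  B3 = {2, 3, 5}
Tree: B1–B2, B1–B3

Each bag holds 3 vertices, so the decomposition has width 2, which upper-bounds the treewidth. On the other hand G contains the 3-clique {1, 3, 4}. A clique must lie in a single bag of any decomposition, so no decomposition can have width below 2. The upper and lower bounds meet at 2, so that is the treewidth.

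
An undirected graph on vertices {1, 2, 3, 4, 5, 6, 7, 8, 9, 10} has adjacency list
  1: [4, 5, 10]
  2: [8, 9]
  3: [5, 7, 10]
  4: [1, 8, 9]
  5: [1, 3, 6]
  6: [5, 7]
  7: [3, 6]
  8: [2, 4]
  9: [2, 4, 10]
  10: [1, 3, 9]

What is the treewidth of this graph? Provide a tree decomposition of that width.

Every bag has size at most 3, so the width is 3 − 1 = 2 and tw(G) ≤ 2. For the lower bound, G contains the cycle 6–7–3–5–6, so G is not a forest; only forests have treewidth ≤ 1, hence tw(G) ≥ 2. Therefore the treewidth is 2.

Treewidth 2.
Bags: B1 = {5, 6, 7}  B2 = {3, 5, 7}  B3 = {1, 3, 5}  B4 = {1, 3, 10}  B5 = {1, 4, 10}  B6 = {4, 9, 10}  B7 = {4, 8, 9}  B8 = {2, 8, 9}
Tree: B1–B2, B2–B3, B3–B4, B4–B5, B5–B6, B6–B7, B7–B8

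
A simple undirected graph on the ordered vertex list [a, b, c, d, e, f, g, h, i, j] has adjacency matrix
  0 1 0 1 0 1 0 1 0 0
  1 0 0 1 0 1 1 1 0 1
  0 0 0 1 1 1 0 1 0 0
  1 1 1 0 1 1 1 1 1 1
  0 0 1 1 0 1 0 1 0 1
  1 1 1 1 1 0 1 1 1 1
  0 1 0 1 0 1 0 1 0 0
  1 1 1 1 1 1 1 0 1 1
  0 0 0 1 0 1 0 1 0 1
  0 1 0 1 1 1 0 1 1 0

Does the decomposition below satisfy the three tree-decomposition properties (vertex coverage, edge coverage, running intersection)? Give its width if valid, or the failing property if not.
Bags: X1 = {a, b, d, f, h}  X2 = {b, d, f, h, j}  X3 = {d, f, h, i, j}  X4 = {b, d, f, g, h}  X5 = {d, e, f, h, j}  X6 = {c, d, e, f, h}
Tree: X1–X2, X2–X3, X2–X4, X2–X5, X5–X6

Yes; width 4.

Every vertex of G appears in some bag (union = {a, b, c, d, e, f, g, h, i, j}); every edge is covered by a bag; and for each vertex v the set of bags containing v is connected in the bag tree. The decomposition is therefore valid. The largest bag has 5 vertices, so the width is 4.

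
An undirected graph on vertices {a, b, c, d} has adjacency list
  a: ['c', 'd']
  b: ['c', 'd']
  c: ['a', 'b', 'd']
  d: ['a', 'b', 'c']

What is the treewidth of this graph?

A width-2 tree decomposition is:
Bags: B1 = {a, c, d}  B2 = {b, c, d}
Tree: B1–B2
Each bag holds 3 vertices, so the decomposition has width 2, which upper-bounds the treewidth. For the lower bound, the 3 vertices {a, c, d} are pairwise adjacent, and any tree decomposition puts a clique entirely inside one bag — forcing width ≥ 2. The upper and lower bounds meet at 2, so that is the treewidth.

2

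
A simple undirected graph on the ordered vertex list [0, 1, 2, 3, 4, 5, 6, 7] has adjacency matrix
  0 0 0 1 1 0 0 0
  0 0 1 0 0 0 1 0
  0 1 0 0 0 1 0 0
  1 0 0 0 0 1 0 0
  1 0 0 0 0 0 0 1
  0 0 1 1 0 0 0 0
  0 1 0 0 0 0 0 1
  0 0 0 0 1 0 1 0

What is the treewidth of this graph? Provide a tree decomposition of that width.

Every bag has size at most 3, so the width is 3 − 1 = 2 and tw(G) ≤ 2. Since 3–0–4–7–6–1–2–5–3 is a cycle in G, G is not acyclic. Forests are exactly the graphs of treewidth ≤ 1, so tw(G) ≥ 2. The upper and lower bounds meet at 2, so that is the treewidth.

Treewidth 2.
One optimal decomposition is:
Bags: B1 = {0, 3, 4}  B2 = {3, 4, 7}  B3 = {3, 6, 7}  B4 = {1, 3, 6}  B5 = {1, 2, 3}  B6 = {2, 3, 5}
Tree: B1–B2, B2–B3, B3–B4, B4–B5, B5–B6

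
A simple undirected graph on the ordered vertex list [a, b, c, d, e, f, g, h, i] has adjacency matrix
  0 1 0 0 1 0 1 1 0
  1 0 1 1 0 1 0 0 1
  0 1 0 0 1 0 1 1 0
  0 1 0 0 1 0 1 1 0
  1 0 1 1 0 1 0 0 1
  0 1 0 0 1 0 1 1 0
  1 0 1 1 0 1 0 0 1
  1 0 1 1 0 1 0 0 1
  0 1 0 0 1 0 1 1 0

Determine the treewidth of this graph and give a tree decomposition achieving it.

Each bag holds 5 vertices, so the decomposition has width 4, which upper-bounds the treewidth. For the lower bound: the 5 vertex sets {b,i}, {d,e}, {c,g}, {h}, {a} are disjoint, each induces a connected subgraph, and every pair is joined by at least one edge of G. Contracting each set to a single vertex therefore yields K_{5} as a minor, and since treewidth is minor-monotone, tw(G) ≥ tw(K_{5}) = 4. Hence tw(G) = 4 exactly.

Treewidth 4.
One optimal decomposition is:
Bags: B1 = {b, e, g, h, i}  B2 = {b, d, e, g, h}  B3 = {b, c, e, g, h}  B4 = {a, b, e, g, h}  B5 = {b, e, f, g, h}
Tree: B1–B2, B2–B3, B3–B4, B4–B5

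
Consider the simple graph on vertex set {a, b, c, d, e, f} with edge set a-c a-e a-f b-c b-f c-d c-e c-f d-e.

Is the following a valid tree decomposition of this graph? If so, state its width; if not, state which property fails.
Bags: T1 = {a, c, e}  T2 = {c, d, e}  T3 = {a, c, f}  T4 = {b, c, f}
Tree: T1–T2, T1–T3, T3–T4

Yes; width 2.

Vertex coverage: the bags together contain {a, b, c, d, e, f}, the full vertex set. Edge coverage: each edge of G has both endpoints in at least one bag. Running intersection: for every vertex, the bags containing it form a connected subtree. All three properties hold, so this is a valid tree decomposition of width max|bag| − 1 = 2, and hence tw(G) ≤ 2.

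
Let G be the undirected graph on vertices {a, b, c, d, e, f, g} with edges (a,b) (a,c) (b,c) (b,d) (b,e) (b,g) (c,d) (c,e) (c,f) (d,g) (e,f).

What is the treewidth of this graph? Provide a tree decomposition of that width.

Treewidth 2.
One such decomposition:
Bags: B1 = {b, c, e}  B2 = {c, e, f}  B3 = {a, b, c}  B4 = {b, c, d}  B5 = {b, d, g}
Tree: B1–B2, B1–B3, B1–B4, B4–B5

Every bag has size at most 3, so the width is 3 − 1 = 2 and tw(G) ≤ 2. Conversely, {b, d, g} is a clique of size 3, and the vertices of any clique must share a bag in every tree decomposition; so some bag has ≥ 3 vertices and tw(G) ≥ 2. Hence tw(G) = 2 exactly.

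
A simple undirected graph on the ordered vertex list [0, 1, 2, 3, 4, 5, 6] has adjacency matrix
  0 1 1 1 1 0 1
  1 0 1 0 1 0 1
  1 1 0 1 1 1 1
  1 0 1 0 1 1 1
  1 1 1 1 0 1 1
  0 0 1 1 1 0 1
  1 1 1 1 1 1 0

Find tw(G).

4

A width-4 tree decomposition is:
Bags: B1 = {2, 3, 4, 5, 6}  B2 = {0, 2, 3, 4, 6}  B3 = {0, 1, 2, 4, 6}
Tree: B1–B2, B2–B3
Each bag holds 5 vertices, so the decomposition has width 4, which upper-bounds the treewidth. Conversely, {0, 1, 2, 4, 6} is a clique of size 5, and the vertices of any clique must share a bag in every tree decomposition; so some bag has ≥ 5 vertices and tw(G) ≥ 4. Therefore the treewidth is 4.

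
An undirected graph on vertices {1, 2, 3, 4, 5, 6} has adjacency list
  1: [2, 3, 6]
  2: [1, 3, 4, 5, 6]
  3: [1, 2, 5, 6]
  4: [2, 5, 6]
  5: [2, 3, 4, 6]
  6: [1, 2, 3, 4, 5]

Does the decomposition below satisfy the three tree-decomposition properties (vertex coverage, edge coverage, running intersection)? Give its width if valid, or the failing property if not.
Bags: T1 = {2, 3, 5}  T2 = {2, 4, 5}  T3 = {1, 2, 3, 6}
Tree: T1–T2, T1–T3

No — edge (6,5) lies in no bag.

A tree decomposition must satisfy three properties: every vertex lies in some bag; for every edge, both endpoints lie together in some bag; and for every vertex, the bags containing it form a connected subtree. Here edge (6,5) lies in no bag, so the decomposition is invalid.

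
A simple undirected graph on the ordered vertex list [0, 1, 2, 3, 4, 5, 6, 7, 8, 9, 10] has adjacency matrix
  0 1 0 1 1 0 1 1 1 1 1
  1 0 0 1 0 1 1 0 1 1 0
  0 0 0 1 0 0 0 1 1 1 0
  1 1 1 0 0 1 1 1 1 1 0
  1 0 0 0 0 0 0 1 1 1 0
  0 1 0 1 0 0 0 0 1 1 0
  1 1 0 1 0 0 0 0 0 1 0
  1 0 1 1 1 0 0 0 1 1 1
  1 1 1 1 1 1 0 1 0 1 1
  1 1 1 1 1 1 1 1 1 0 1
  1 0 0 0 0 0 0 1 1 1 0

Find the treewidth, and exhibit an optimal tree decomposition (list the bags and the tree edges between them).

Treewidth 4.
One such decomposition:
Bags: B1 = {0, 3, 7, 8, 9}  B2 = {0, 7, 8, 9, 10}  B3 = {0, 1, 3, 8, 9}  B4 = {0, 4, 7, 8, 9}  B5 = {0, 1, 3, 6, 9}  B6 = {1, 3, 5, 8, 9}  B7 = {2, 3, 7, 8, 9}
Tree: B1–B2, B1–B3, B2–B4, B3–B5, B3–B6, B1–B7

Each bag holds 5 vertices, so the decomposition has width 4, which upper-bounds the treewidth. Conversely, {0, 1, 3, 8, 9} is a clique of size 5, and the vertices of any clique must share a bag in every tree decomposition; so some bag has ≥ 5 vertices and tw(G) ≥ 4. Hence tw(G) = 4 exactly.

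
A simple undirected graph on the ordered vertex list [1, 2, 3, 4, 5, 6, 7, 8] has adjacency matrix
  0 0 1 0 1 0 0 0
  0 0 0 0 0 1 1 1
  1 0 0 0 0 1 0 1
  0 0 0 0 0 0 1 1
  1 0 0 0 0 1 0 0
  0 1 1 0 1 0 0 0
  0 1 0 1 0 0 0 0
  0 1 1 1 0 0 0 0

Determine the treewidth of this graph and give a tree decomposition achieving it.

Treewidth 2.
One such decomposition:
Bags: B1 = {1, 3, 5}  B2 = {3, 5, 6}  B3 = {3, 6, 8}  B4 = {2, 6, 8}  B5 = {2, 4, 8}  B6 = {2, 4, 7}
Tree: B1–B2, B2–B3, B3–B4, B4–B5, B5–B6

Every bag has size at most 3, so the width is 3 − 1 = 2 and tw(G) ≤ 2. For the lower bound, G contains the cycle 1–5–6–3–1, so G is not a forest; only forests have treewidth ≤ 1, hence tw(G) ≥ 2. Hence tw(G) = 2 exactly.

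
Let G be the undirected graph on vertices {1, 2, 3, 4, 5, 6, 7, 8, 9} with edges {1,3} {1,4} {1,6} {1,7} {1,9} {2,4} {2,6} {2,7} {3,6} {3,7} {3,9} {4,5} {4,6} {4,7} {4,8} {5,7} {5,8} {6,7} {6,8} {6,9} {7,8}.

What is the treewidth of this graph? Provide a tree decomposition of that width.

The largest bag has 4 vertices, giving width 3; this decomposition certifies tw(G) ≤ 3. Conversely, {4, 5, 7, 8} is a clique of size 4, and the vertices of any clique must share a bag in every tree decomposition; so some bag has ≥ 4 vertices and tw(G) ≥ 3. Hence tw(G) = 3 exactly.

Treewidth 3.
One such decomposition:
Bags: B1 = {1, 4, 6, 7}  B2 = {1, 3, 6, 7}  B3 = {4, 6, 7, 8}  B4 = {4, 5, 7, 8}  B5 = {2, 4, 6, 7}  B6 = {1, 3, 6, 9}
Tree: B1–B2, B1–B3, B3–B4, B3–B5, B2–B6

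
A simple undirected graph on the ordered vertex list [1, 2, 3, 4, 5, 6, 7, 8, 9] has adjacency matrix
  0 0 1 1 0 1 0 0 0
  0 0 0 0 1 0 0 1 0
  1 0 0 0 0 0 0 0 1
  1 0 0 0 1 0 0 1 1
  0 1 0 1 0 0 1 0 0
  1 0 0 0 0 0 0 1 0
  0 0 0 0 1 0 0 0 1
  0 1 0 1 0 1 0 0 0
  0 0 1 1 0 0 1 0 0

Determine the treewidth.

3

A width-3 tree decomposition is:
Bags: B1 = {1, 3, 6, 9}  B2 = {1, 4, 6, 9}  B3 = {4, 6, 8, 9}  B4 = {4, 7, 8, 9}  B5 = {4, 5, 7, 8}  B6 = {2, 5, 7, 8}
Tree: B1–B2, B2–B3, B3–B4, B4–B5, B5–B6
Every bag has size at most 4, so the width is 4 − 1 = 3 and tw(G) ≤ 3. For the lower bound: the 4 vertex sets {1,3,6}, {9}, {4}, {2,5,7,8} are disjoint, each induces a connected subgraph, and every pair is joined by at least one edge of G. Contracting each set to a single vertex therefore yields K_{4} as a minor, and since treewidth is minor-monotone, tw(G) ≥ tw(K_{4}) = 3. Combining the bounds, tw(G) = 3.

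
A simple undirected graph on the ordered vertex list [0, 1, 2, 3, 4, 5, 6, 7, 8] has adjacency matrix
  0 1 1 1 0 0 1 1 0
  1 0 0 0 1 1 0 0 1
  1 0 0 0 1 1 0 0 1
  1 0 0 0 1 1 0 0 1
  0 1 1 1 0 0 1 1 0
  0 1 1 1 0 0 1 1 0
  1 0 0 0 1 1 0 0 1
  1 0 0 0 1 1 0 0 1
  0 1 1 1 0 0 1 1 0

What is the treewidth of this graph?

A width-4 tree decomposition is:
Bags: B1 = {0, 2, 4, 5, 8}  B2 = {0, 4, 5, 6, 8}  B3 = {0, 3, 4, 5, 8}  B4 = {0, 4, 5, 7, 8}  B5 = {0, 1, 4, 5, 8}
Tree: B1–B2, B2–B3, B3–B4, B4–B5
The largest bag has 5 vertices, giving width 4; this decomposition certifies tw(G) ≤ 4. For the lower bound: the 5 vertex sets {2,8}, {5,6}, {3,4}, {0}, {7} are disjoint, each induces a connected subgraph, and every pair is joined by at least one edge of G. Contracting each set to a single vertex therefore yields K_{5} as a minor, and since treewidth is minor-monotone, tw(G) ≥ tw(K_{5}) = 4. Hence tw(G) = 4 exactly.

4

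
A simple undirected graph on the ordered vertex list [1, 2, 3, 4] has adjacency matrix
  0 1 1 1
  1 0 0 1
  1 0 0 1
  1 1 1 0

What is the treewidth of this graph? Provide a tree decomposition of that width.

The largest bag has 3 vertices, giving width 2; this decomposition certifies tw(G) ≤ 2. Conversely, {1, 2, 4} is a clique of size 3, and the vertices of any clique must share a bag in every tree decomposition; so some bag has ≥ 3 vertices and tw(G) ≥ 2. Therefore the treewidth is 2.

Treewidth 2.
Bags: B1 = {1, 3, 4}  B2 = {1, 2, 4}
Tree: B1–B2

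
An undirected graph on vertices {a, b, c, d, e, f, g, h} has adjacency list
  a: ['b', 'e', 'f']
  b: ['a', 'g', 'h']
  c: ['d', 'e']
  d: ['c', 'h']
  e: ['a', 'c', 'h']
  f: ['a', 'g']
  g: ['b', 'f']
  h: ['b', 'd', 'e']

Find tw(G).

2

A width-2 tree decomposition is:
Bags: B1 = {a, f, g}  B2 = {a, b, g}  B3 = {a, b, e}  B4 = {b, e, h}  B5 = {c, e, h}  B6 = {c, d, h}
Tree: B1–B2, B2–B3, B3–B4, B4–B5, B5–B6
The largest bag has 3 vertices, giving width 2; this decomposition certifies tw(G) ≤ 2. The edges f–g–b–a–f form a cycle, so G is not a tree and its treewidth is at least 2. Therefore the treewidth is 2.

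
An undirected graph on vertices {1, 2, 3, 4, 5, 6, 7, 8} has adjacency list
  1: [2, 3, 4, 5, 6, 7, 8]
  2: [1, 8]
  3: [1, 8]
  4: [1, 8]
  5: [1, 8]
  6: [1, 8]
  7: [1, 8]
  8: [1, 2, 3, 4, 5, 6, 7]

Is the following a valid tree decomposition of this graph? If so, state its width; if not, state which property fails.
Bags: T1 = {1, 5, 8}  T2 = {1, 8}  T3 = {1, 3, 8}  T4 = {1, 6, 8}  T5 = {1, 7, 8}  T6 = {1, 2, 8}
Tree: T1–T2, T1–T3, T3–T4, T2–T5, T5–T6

A tree decomposition must satisfy three properties: every vertex lies in some bag; for every edge, both endpoints lie together in some bag; and for every vertex, the bags containing it form a connected subtree. Here vertex 4 appears in no bag, so the decomposition is invalid.

No — vertex 4 appears in no bag.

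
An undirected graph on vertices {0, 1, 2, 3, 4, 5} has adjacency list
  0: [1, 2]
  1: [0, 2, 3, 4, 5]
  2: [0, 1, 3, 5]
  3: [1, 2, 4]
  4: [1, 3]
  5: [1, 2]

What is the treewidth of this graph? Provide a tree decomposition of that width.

Every bag has size at most 3, so the width is 3 − 1 = 2 and tw(G) ≤ 2. On the other hand G contains the 3-clique {0, 1, 2}. A clique must lie in a single bag of any decomposition, so no decomposition can have width below 2. Therefore the treewidth is 2.

Treewidth 2.
One optimal decomposition is:
Bags: B1 = {1, 2, 5}  B2 = {1, 2, 3}  B3 = {0, 1, 2}  B4 = {1, 3, 4}
Tree: B1–B2, B2–B3, B2–B4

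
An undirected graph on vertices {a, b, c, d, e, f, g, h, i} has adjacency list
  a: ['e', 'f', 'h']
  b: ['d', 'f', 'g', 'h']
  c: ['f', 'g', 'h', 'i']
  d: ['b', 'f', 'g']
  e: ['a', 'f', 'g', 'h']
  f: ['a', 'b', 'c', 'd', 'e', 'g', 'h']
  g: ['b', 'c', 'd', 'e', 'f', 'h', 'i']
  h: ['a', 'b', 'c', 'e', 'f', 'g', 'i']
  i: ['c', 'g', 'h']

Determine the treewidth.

3

A width-3 tree decomposition is:
Bags: B1 = {c, f, g, h}  B2 = {b, f, g, h}  B3 = {c, g, h, i}  B4 = {e, f, g, h}  B5 = {b, d, f, g}  B6 = {a, e, f, h}
Tree: B1–B2, B1–B3, B1–B4, B2–B5, B4–B6
Each bag holds 4 vertices, so the decomposition has width 3, which upper-bounds the treewidth. On the other hand G contains the 4-clique {b, d, f, g}. A clique must lie in a single bag of any decomposition, so no decomposition can have width below 3. Combining the bounds, tw(G) = 3.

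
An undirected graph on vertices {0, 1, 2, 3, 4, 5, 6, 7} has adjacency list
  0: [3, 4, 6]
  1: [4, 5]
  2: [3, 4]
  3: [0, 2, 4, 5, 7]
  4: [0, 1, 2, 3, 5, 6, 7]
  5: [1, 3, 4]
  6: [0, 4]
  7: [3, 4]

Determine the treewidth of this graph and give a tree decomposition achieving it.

Treewidth 2.
One such decomposition:
Bags: B1 = {0, 4, 6}  B2 = {0, 3, 4}  B3 = {3, 4, 7}  B4 = {2, 3, 4}  B5 = {3, 4, 5}  B6 = {1, 4, 5}
Tree: B1–B2, B2–B3, B3–B4, B3–B5, B5–B6

Every bag has size at most 3, so the width is 3 − 1 = 2 and tw(G) ≤ 2. For the lower bound, the 3 vertices {1, 4, 5} are pairwise adjacent, and any tree decomposition puts a clique entirely inside one bag — forcing width ≥ 2. Therefore the treewidth is 2.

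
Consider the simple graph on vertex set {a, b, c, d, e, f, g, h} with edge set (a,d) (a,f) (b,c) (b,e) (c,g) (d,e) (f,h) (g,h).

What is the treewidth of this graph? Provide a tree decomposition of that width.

The largest bag has 3 vertices, giving width 2; this decomposition certifies tw(G) ≤ 2. Since h–f–a–d–e–b–c–g–h is a cycle in G, G is not acyclic. Forests are exactly the graphs of treewidth ≤ 1, so tw(G) ≥ 2. Therefore the treewidth is 2.

Treewidth 2.
One optimal decomposition is:
Bags: B1 = {a, f, h}  B2 = {a, d, h}  B3 = {d, e, h}  B4 = {b, e, h}  B5 = {b, c, h}  B6 = {c, g, h}
Tree: B1–B2, B2–B3, B3–B4, B4–B5, B5–B6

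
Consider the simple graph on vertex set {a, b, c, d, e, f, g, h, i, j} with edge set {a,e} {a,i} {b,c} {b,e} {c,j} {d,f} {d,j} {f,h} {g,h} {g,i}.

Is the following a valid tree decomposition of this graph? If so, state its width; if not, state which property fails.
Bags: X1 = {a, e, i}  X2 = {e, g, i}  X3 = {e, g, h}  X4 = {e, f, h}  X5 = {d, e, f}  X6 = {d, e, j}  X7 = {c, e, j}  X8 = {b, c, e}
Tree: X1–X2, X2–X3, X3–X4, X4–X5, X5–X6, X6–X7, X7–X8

Yes; width 2.

Vertex coverage: the bags together contain {a, b, c, d, e, f, g, h, i, j}, the full vertex set. Edge coverage: each edge of G has both endpoints in at least one bag. Running intersection: for every vertex, the bags containing it form a connected subtree. All three properties hold, so this is a valid tree decomposition of width max|bag| − 1 = 2, and hence tw(G) ≤ 2.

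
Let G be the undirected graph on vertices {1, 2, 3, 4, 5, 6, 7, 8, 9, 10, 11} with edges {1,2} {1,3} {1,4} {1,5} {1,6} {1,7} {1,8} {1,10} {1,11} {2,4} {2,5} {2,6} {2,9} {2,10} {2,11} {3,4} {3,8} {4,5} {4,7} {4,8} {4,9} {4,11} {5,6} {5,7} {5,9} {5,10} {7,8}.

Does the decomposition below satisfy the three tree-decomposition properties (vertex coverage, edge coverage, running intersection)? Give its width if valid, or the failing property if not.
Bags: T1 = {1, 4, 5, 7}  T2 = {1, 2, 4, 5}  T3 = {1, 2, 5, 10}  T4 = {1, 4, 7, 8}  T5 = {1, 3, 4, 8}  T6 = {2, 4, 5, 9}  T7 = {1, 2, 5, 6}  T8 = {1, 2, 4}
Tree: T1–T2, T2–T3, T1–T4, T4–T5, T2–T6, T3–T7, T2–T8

A tree decomposition must satisfy three properties: every vertex lies in some bag; for every edge, both endpoints lie together in some bag; and for every vertex, the bags containing it form a connected subtree. Here vertex 11 appears in no bag, so the decomposition is invalid.

No — vertex 11 appears in no bag.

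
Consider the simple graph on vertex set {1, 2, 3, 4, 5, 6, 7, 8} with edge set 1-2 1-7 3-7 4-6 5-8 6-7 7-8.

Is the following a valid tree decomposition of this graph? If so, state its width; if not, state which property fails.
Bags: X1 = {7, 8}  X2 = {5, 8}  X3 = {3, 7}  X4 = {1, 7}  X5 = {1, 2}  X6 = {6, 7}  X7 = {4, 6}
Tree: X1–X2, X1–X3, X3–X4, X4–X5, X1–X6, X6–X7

Yes; width 1.

Checking the three conditions: (i) the bags cover all of {1, 2, 3, 4, 5, 6, 7, 8}; (ii) for each edge, some bag contains both endpoints; (iii) the bags containing any fixed vertex form a subtree. All hold, so the decomposition is valid with width 2 − 1 = 1.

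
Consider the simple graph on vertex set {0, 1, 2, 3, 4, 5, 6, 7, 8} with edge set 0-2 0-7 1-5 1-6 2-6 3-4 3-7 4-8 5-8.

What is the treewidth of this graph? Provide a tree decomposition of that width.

Each bag holds 3 vertices, so the decomposition has width 2, which upper-bounds the treewidth. Since 5–1–6–2–0–7–3–4–8–5 is a cycle in G, G is not acyclic. Forests are exactly the graphs of treewidth ≤ 1, so tw(G) ≥ 2. The upper and lower bounds meet at 2, so that is the treewidth.

Treewidth 2.
Bags: B1 = {1, 5, 6}  B2 = {2, 5, 6}  B3 = {0, 2, 5}  B4 = {0, 5, 7}  B5 = {3, 5, 7}  B6 = {3, 4, 5}  B7 = {4, 5, 8}
Tree: B1–B2, B2–B3, B3–B4, B4–B5, B5–B6, B6–B7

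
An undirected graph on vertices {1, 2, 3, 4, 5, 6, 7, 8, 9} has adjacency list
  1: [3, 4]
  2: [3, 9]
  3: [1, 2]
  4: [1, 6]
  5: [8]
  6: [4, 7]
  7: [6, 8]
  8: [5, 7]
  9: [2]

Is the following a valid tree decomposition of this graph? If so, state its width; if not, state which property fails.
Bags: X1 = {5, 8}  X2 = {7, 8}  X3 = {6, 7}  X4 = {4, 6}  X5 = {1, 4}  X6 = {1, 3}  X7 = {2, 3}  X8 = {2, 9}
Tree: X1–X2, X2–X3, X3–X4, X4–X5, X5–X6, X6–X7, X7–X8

Every vertex of G appears in some bag (union = {1, 2, 3, 4, 5, 6, 7, 8, 9}); every edge is covered by a bag; and for each vertex v the set of bags containing v is connected in the bag tree. The decomposition is therefore valid. The largest bag has 2 vertices, so the width is 1.

Yes; width 1.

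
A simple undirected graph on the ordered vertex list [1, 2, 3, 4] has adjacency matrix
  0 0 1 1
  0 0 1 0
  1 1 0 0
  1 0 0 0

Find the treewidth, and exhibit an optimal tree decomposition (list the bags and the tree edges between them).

Each bag holds 2 vertices, so the decomposition has width 1, which upper-bounds the treewidth. Any graph with an edge has treewidth ≥ 1, and G has the edge 1–3. Therefore the treewidth is 1.

Treewidth 1.
Bags: B1 = {1, 3}  B2 = {2, 3}  B3 = {1, 4}
Tree: B1–B2, B1–B3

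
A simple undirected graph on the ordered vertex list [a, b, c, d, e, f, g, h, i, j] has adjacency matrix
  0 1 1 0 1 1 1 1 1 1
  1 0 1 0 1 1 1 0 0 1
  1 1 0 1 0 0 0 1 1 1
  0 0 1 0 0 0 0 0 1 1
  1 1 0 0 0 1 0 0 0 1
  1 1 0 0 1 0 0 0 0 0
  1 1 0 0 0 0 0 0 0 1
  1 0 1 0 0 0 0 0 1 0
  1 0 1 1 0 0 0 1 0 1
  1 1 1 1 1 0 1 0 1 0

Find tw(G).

A width-3 tree decomposition is:
Bags: B1 = {c, d, i, j}  B2 = {a, c, i, j}  B3 = {a, b, c, j}  B4 = {a, b, e, j}  B5 = {a, c, h, i}  B6 = {a, b, e, f}  B7 = {a, b, g, j}
Tree: B1–B2, B2–B3, B3–B4, B2–B5, B4–B6, B3–B7
Each bag holds 4 vertices, so the decomposition has width 3, which upper-bounds the treewidth. Conversely, {c, d, i, j} is a clique of size 4, and the vertices of any clique must share a bag in every tree decomposition; so some bag has ≥ 4 vertices and tw(G) ≥ 3. Hence tw(G) = 3 exactly.

3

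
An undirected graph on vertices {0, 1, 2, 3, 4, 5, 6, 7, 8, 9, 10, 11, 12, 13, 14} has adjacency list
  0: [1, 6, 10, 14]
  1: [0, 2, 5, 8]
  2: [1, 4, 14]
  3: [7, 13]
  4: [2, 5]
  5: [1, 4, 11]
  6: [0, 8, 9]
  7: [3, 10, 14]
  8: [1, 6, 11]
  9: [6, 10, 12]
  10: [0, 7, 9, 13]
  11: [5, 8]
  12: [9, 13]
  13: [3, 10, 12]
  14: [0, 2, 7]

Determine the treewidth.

3

A width-3 tree decomposition is:
Bags: B1 = {3, 7, 12, 13}  B2 = {7, 10, 12, 13}  B3 = {7, 9, 10, 12}  B4 = {7, 9, 10, 14}  B5 = {0, 9, 10, 14}  B6 = {0, 6, 9, 14}  B7 = {0, 2, 6, 14}  B8 = {0, 1, 2, 6}  B9 = {1, 2, 6, 8}  B10 = {1, 2, 4, 8}  B11 = {1, 4, 5, 8}  B12 = {4, 5, 8, 11}
Tree: B1–B2, B2–B3, B3–B4, B4–B5, B5–B6, B6–B7, B7–B8, B8–B9, B9–B10, B10–B11, B11–B12
The largest bag has 4 vertices, giving width 3; this decomposition certifies tw(G) ≤ 3. For the lower bound: the 4 vertex sets {3,12,13}, {7}, {10}, {0,6,9,14} are disjoint, each induces a connected subgraph, and every pair is joined by at least one edge of G. Contracting each set to a single vertex therefore yields K_{4} as a minor, and since treewidth is minor-monotone, tw(G) ≥ tw(K_{4}) = 3. Therefore the treewidth is 3.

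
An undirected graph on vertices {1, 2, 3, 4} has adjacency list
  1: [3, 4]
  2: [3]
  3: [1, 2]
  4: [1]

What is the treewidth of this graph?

A width-1 tree decomposition is:
Bags: B1 = {1, 4}  B2 = {1, 3}  B3 = {2, 3}
Tree: B1–B2, B2–B3
The largest bag has 2 vertices, giving width 1; this decomposition certifies tw(G) ≤ 1. Since G has at least one edge (e.g. 4–1), it is not an edgeless graph, so tw(G) ≥ 1. The upper and lower bounds meet at 1, so that is the treewidth.

1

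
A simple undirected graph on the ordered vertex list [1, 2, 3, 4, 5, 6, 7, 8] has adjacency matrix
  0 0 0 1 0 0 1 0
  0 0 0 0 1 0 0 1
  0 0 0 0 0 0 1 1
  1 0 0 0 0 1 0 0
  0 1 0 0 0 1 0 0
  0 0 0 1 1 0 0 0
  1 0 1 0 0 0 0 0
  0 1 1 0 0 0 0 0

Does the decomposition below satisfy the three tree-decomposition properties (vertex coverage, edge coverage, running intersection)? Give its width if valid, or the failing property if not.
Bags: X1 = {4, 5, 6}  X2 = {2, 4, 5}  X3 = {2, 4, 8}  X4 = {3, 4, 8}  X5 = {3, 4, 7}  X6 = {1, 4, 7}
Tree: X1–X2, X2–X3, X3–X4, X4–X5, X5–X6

Yes; width 2.

Checking the three conditions: (i) the bags cover all of {1, 2, 3, 4, 5, 6, 7, 8}; (ii) for each edge, some bag contains both endpoints; (iii) the bags containing any fixed vertex form a subtree. All hold, so the decomposition is valid with width 3 − 1 = 2.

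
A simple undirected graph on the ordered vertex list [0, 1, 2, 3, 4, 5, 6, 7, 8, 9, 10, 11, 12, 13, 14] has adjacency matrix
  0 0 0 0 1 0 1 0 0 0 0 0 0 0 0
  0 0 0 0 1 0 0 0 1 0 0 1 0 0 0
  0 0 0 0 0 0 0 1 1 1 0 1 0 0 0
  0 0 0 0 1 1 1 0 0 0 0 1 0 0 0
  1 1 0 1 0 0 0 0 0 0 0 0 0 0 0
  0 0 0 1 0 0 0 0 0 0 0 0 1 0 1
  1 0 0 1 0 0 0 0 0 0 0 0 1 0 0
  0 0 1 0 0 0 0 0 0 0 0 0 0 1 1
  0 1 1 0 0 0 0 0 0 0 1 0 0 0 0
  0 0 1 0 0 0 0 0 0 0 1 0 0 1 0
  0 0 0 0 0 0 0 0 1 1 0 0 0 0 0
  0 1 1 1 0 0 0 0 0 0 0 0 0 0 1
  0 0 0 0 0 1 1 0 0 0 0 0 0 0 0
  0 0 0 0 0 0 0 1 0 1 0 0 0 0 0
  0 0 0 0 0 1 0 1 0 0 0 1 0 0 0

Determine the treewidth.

3

A width-3 tree decomposition is:
Bags: B1 = {0, 4, 6, 12}  B2 = {3, 4, 6, 12}  B3 = {3, 4, 5, 12}  B4 = {1, 3, 4, 5}  B5 = {1, 3, 5, 11}  B6 = {1, 5, 11, 14}  B7 = {1, 8, 11, 14}  B8 = {2, 8, 11, 14}  B9 = {2, 7, 8, 14}  B10 = {2, 7, 8, 10}  B11 = {2, 7, 9, 10}  B12 = {7, 9, 10, 13}
Tree: B1–B2, B2–B3, B3–B4, B4–B5, B5–B6, B6–B7, B7–B8, B8–B9, B9–B10, B10–B11, B11–B12
Each bag holds 4 vertices, so the decomposition has width 3, which upper-bounds the treewidth. For the lower bound: the 4 vertex sets {0,6,12}, {4}, {3}, {1,5,11,14} are disjoint, each induces a connected subgraph, and every pair is joined by at least one edge of G. Contracting each set to a single vertex therefore yields K_{4} as a minor, and since treewidth is minor-monotone, tw(G) ≥ tw(K_{4}) = 3. Hence tw(G) = 3 exactly.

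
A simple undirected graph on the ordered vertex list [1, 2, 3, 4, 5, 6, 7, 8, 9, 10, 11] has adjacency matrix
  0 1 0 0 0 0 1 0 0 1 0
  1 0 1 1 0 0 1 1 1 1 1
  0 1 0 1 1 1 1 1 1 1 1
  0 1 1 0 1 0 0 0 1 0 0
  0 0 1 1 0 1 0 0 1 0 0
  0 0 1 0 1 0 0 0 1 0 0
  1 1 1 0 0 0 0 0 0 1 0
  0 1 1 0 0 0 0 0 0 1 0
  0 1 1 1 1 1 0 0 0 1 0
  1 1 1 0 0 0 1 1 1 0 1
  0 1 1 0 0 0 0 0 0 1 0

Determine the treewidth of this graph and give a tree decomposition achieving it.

Treewidth 3.
One optimal decomposition is:
Bags: B1 = {2, 3, 9, 10}  B2 = {2, 3, 4, 9}  B3 = {2, 3, 10, 11}  B4 = {3, 4, 5, 9}  B5 = {2, 3, 8, 10}  B6 = {2, 3, 7, 10}  B7 = {3, 5, 6, 9}  B8 = {1, 2, 7, 10}
Tree: B1–B2, B1–B3, B2–B4, B3–B5, B3–B6, B4–B7, B6–B8

Each bag holds 4 vertices, so the decomposition has width 3, which upper-bounds the treewidth. For the lower bound, the 4 vertices {1, 2, 7, 10} are pairwise adjacent, and any tree decomposition puts a clique entirely inside one bag — forcing width ≥ 3. Therefore the treewidth is 3.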